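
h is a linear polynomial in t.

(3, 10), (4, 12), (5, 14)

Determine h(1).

First differences: 2, 2.
Level-1 differences are constant, so h has degree 1.
Fitting a degree-1 polynomial gives h(t) = 2t + 4.
Then h(1) = 6.

6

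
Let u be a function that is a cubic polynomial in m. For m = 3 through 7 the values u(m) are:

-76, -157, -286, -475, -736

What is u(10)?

-2071

First differences: -81, -129, -189, -261. Second differences: -48, -60, -72. Third differences: -12, -12.
Level-3 differences are constant, so u has degree 3.
Fitting a degree-3 polynomial gives u(m) = -2m³ - 7m - 1.
Then u(10) = -2071.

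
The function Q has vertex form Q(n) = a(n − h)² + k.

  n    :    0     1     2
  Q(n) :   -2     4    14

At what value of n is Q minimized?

First differences 6, 10; second difference 4 = 2a, so a = 2.
Expanding, the n-coefficient is −2ah = -4h; matching it to the data gives h = -1, and then k = -4.
So Q(n) = 2(n + 1)² − 4.
Hence h = -1.

-1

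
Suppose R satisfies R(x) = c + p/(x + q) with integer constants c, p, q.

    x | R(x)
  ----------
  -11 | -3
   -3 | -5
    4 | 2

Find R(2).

10

(R(x) − c)(x + q) = p for each data point; the three points give a linear system in c and q, then p follows.
Solving: c = -2, q = -1, p = 12, so R(x) = -2 + 12/(x − 1).
Then R(2) = -2 + 12/1 = 10.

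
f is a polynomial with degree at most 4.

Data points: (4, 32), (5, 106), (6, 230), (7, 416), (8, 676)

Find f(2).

-14

Write f(t) = at^4 + bt³ + ct² + dt + e; the 5 given values yield a linear system in the 5 coefficients.
Solving, the leading coefficient vanishes, and f(t) = 2t³ - 5t² - 3t - 4.
Then f(2) = -14.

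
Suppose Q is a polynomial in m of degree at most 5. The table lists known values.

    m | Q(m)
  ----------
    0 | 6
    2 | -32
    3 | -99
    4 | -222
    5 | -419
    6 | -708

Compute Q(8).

Write Q(m) = am^5 + bm^4 + cm³ + dm² + em + p; the 6 given values yield a linear system in the 6 coefficients.
Solving, the top 2 coefficients vanish, and Q(m) = -3m³ - m² - 5m + 6.
Then Q(8) = -1634.

-1634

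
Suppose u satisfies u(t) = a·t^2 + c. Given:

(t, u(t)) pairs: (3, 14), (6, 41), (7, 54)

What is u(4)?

From u(3) = 14 and u(6) = 41: 9a + c = 14 and 36a + c = 41.
Subtracting: 27a = 27, so a = 1; then c = 14 − 1·9 = 5.
So u(t) = 1t² + 5, and u(4) = 21.

21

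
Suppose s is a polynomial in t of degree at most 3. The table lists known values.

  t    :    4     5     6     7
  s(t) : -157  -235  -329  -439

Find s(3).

-95

First differences: -78, -94, -110. Second differences: -16, -16.
Level-2 differences are constant, so s has degree 2.
Fitting a degree-2 polynomial gives s(t) = -8t² - 6t - 5.
Then s(3) = -95.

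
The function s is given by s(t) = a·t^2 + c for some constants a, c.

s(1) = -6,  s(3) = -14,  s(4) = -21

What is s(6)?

-41

From s(1) = -6 and s(3) = -14: 1a + c = -6 and 9a + c = -14.
Subtracting: 8a = -8, so a = -1; then c = -6 − (-1)·1 = -5.
So s(t) = -1t² − 5, and s(6) = -41.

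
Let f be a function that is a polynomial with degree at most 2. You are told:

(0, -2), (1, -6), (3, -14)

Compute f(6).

Write f(m) = am² + bm + c; the 3 given values yield a linear system in the 3 coefficients.
Solving, the leading coefficient vanishes, and f(m) = -4m - 2.
Then f(6) = -26.

-26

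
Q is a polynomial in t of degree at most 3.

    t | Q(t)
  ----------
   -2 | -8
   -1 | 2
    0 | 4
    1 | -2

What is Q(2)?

-16

Write Q(t) = at³ + bt² + ct + d; the 4 given values yield a linear system in the 4 coefficients.
Solving, the leading coefficient vanishes, and Q(t) = -4t² - 2t + 4.
Then Q(2) = -16.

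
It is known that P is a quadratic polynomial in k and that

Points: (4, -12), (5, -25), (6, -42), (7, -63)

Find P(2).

First differences: -13, -17, -21. Second differences: -4, -4.
Level-2 differences are constant, so P has degree 2.
Fitting a degree-2 polynomial gives P(k) = -2k² + 5k.
Then P(2) = 2.

2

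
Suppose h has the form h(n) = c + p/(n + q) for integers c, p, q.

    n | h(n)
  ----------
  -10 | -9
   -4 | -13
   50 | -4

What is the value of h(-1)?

-21

(h(n) − c)(n + q) = p for each data point; the three points give a linear system in c and q, then p follows.
Solving: c = -5, q = -2, p = 48, so h(n) = -5 + 48/(n − 2).
Then h(-1) = -5 + 48/(-3) = -21.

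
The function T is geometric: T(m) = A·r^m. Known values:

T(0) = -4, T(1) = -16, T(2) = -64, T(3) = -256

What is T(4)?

-1024

Consecutive ratio: -16/(-4) = 4, and -64/(-16) = 4, so r = 4.
Then A·4^0 = -4 gives A = -4, and T(m) = -4·4^m.
T(4) = -4·4^4 = -1024.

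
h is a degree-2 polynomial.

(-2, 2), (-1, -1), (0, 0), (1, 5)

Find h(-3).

9

Write h(n) = an² + bn + c; the 4 given values yield a linear system in the 3 coefficients.
Solving, h(n) = 2n² + 3n.
Then h(-3) = 9.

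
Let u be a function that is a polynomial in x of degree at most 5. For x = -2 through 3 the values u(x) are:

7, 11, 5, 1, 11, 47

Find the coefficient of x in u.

First differences: 4, -6, -4, 10, 36. Second differences: -10, 2, 14, 26. Third differences: 12, 12, 12.
Level-3 differences are constant, so u has degree 3.
Fitting a degree-3 polynomial gives u(x) = 2x³ + x² - 7x + 5.
The coefficient of x is -7.

-7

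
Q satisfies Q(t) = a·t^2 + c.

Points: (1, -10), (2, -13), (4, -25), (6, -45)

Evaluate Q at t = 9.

-90

From Q(1) = -10 and Q(2) = -13: 1a + c = -10 and 4a + c = -13.
Subtracting: 3a = -3, so a = -1; then c = -10 − (-1)·1 = -9.
So Q(t) = -1t² − 9, and Q(9) = -90.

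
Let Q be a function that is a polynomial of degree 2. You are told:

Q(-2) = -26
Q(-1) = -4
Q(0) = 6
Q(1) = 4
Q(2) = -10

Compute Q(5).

-124

Write Q(x) = ax² + bx + c; the 5 given values yield a linear system in the 3 coefficients.
Solving, Q(x) = -6x² + 4x + 6.
Then Q(5) = -124.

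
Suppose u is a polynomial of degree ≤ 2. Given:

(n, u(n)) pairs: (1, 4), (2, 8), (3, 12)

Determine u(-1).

Write u(n) = an² + bn + c; the 3 given values yield a linear system in the 3 coefficients.
Solving, the leading coefficient vanishes, and u(n) = 4n.
Then u(-1) = -4.

-4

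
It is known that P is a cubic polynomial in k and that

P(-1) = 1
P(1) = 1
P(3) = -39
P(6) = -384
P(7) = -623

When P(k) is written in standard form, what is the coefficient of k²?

Write P(k) = ak³ + bk² + ck + d; the 5 given values yield a linear system in the 4 coefficients.
Solving, P(k) = -2k³ + k² + 2k.
The coefficient of k² is 1.

1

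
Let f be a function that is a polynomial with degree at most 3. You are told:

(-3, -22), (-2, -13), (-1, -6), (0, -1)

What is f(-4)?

-33

Write f(n) = an³ + bn² + cn + d; the 4 given values yield a linear system in the 4 coefficients.
Solving, the leading coefficient vanishes, and f(n) = -n² + 4n - 1.
Then f(-4) = -33.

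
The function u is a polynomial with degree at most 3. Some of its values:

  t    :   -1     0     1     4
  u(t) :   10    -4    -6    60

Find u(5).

106

Write u(t) = at³ + bt² + ct + d; the 4 given values yield a linear system in the 4 coefficients.
Solving, the leading coefficient vanishes, and u(t) = 6t² - 8t - 4.
Then u(5) = 106.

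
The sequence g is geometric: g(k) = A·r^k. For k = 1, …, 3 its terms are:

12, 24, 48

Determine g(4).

96

Consecutive ratio: 24/12 = 2, and 48/24 = 2, so r = 2.
Then A·2^1 = 12 gives A = 6, and g(k) = 6·2^k.
g(4) = 6·2^4 = 96.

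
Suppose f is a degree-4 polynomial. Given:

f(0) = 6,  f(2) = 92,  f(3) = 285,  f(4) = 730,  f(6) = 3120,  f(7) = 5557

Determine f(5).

1601

Write f(x) = ax^4 + bx³ + cx² + dx + e; the 6 given values yield a linear system in the 5 coefficients.
Solving, f(x) = 2x^4 + x³ + 7x² + 9x + 6.
Then f(5) = 1601.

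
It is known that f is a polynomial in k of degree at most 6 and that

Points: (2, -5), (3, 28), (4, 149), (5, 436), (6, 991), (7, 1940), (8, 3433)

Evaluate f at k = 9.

5644

Write f(k) = ak^6 + bk^5 + ck^4 + dk³ + ek² + pk + q; the 7 given values yield a linear system in the 7 coefficients.
Solving, the top 2 coefficients vanish, and f(k) = k^4 - k³ - 2k² - 3k + 1.
Then f(9) = 5644.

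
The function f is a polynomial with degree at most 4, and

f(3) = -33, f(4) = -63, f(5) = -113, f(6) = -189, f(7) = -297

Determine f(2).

First differences: -30, -50, -76, -108. Second differences: -20, -26, -32. Third differences: -6, -6.
Level-3 differences are constant, so f has degree 3.
Fitting a degree-3 polynomial gives f(t) = -t³ + 2t² - 7t - 3.
Then f(2) = -17.

-17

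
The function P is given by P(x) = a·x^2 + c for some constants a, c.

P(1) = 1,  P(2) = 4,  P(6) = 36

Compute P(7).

49

From P(1) = 1 and P(2) = 4: 1a + c = 1 and 4a + c = 4.
Subtracting: 3a = 3, so a = 1; then c = 1 − 1·1 = 0.
So P(x) = 1x² + 0, and P(7) = 49.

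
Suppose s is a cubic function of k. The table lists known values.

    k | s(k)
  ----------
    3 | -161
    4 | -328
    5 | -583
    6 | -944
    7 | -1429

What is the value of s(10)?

-3808

First differences: -167, -255, -361, -485. Second differences: -88, -106, -124. Third differences: -18, -18.
Level-3 differences are constant, so s has degree 3.
Fitting a degree-3 polynomial gives s(k) = -3k³ - 8k² - 8.
Then s(10) = -3808.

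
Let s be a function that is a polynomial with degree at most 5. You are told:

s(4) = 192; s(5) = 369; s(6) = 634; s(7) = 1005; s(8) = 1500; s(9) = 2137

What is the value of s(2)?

30

First differences: 177, 265, 371, 495, 637. Second differences: 88, 106, 124, 142. Third differences: 18, 18, 18.
Level-3 differences are constant, so s has degree 3.
Fitting a degree-3 polynomial gives s(m) = 3m³ - m² + 3m + 4.
Then s(2) = 30.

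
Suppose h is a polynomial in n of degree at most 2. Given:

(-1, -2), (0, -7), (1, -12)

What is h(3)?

First differences: -5, -5.
Level-1 differences are constant, so h has degree 1.
Fitting a degree-1 polynomial gives h(n) = -5n - 7.
Then h(3) = -22.

-22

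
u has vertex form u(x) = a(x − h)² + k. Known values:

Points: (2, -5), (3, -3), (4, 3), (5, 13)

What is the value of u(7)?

45

First differences 2, 6, 10; second difference 4 = 2a, so a = 2.
Expanding, the x-coefficient is −2ah = -4h; matching it to the data gives h = 2, and then k = -5.
So u(x) = 2(x − 2)² − 5.
u(7) = 2·5² − 5 = 45.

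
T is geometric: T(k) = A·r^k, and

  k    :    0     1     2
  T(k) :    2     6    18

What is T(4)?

162

Consecutive ratio: 6/2 = 3, and 18/6 = 3, so r = 3.
Then A·3^0 = 2 gives A = 2, and T(k) = 2·3^k.
T(4) = 2·3^4 = 162.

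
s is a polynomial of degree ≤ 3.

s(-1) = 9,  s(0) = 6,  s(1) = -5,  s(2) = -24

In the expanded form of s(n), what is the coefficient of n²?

-4

Write s(n) = an³ + bn² + cn + d; the 4 given values yield a linear system in the 4 coefficients.
Solving, the leading coefficient vanishes, and s(n) = -4n² - 7n + 6.
The coefficient of n² is -4.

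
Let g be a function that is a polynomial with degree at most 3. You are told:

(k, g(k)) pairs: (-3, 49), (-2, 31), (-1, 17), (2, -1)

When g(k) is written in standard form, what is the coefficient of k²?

Write g(k) = ak³ + bk² + ck + d; the 4 given values yield a linear system in the 4 coefficients.
Solving, the leading coefficient vanishes, and g(k) = 2k² - 8k + 7.
The coefficient of k² is 2.

2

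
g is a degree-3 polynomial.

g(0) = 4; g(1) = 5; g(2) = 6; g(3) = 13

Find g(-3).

-59

Write g(t) = at³ + bt² + ct + d; the 4 given values yield a linear system in the 4 coefficients.
Solving, g(t) = t³ - 3t² + 3t + 4.
Then g(-3) = -59.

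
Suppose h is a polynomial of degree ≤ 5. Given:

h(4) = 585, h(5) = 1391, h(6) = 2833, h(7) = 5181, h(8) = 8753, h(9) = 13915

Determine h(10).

21081

First differences: 806, 1442, 2348, 3572, 5162. Second differences: 636, 906, 1224, 1590. Third differences: 270, 318, 366. Fourth differences: 48, 48.
Level-4 differences are constant, so h has degree 4.
Extending the table by one column gives the next first difference 7166, so h(10) = 13915 + 7166 = 21081.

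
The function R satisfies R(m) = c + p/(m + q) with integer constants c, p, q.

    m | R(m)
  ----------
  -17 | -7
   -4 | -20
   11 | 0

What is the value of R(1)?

(R(m) − c)(m + q) = p for each data point; the three points give a linear system in c and q, then p follows.
Solving: c = -4, q = 1, p = 48, so R(m) = -4 + 48/(m + 1).
Then R(1) = -4 + 48/2 = 20.

20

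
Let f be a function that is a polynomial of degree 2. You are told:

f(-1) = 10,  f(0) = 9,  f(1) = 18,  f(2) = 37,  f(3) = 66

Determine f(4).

105

First differences: -1, 9, 19, 29. Second differences: 10, 10, 10.
Level-2 differences are constant, so f has degree 2.
Extending the table by one column gives the next first difference 39, so f(4) = 66 + 39 = 105.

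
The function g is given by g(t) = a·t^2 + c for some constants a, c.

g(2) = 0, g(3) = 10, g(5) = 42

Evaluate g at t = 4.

From g(2) = 0 and g(3) = 10: 4a + c = 0 and 9a + c = 10.
Subtracting: 5a = 10, so a = 2; then c = 0 − 2·4 = -8.
So g(t) = 2t² − 8, and g(4) = 24.

24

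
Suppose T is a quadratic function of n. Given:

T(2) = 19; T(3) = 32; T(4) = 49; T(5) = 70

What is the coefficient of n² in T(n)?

2

First differences: 13, 17, 21. Second differences: 4, 4.
Level-2 differences are constant, so T has degree 2.
Fitting a degree-2 polynomial gives T(n) = 2n² + 3n + 5.
The coefficient of n² is 2.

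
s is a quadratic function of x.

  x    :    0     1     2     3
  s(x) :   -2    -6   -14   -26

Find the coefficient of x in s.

Write s(x) = ax² + bx + c; the 4 given values yield a linear system in the 3 coefficients.
Solving, s(x) = -2x² - 2x - 2.
The coefficient of x is -2.

-2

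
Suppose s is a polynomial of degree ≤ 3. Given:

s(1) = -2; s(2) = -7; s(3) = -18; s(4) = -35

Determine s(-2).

Write s(k) = ak³ + bk² + ck + d; the 4 given values yield a linear system in the 4 coefficients.
Solving, the leading coefficient vanishes, and s(k) = -3k² + 4k - 3.
Then s(-2) = -23.

-23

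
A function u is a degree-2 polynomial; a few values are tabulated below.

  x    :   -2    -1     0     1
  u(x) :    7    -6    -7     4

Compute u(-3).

32

First differences: -13, -1, 11. Second differences: 12, 12.
Level-2 differences are constant, so u has degree 2.
Fitting a degree-2 polynomial gives u(x) = 6x² + 5x - 7.
Then u(-3) = 32.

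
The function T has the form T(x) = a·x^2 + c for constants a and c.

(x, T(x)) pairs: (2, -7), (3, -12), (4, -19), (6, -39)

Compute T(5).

From T(2) = -7 and T(3) = -12: 4a + c = -7 and 9a + c = -12.
Subtracting: 5a = -5, so a = -1; then c = -7 − (-1)·4 = -3.
So T(x) = -1x² − 3, and T(5) = -28.

-28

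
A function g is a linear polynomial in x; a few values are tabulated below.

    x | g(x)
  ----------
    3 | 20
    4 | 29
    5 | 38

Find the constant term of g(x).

Write g(x) = ax + b; the 3 given values yield a linear system in the 2 coefficients.
Solving, g(x) = 9x - 7.
The constant term is g(0) = -7.

-7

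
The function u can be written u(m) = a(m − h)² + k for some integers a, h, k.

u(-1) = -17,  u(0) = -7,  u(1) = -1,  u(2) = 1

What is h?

2

First differences 10, 6, 2; second difference -4 = 2a, so a = -2.
Expanding, the m-coefficient is −2ah = 4h; matching it to the data gives h = 2, and then k = 1.
So u(m) = -2(m − 2)² + 1.
Hence h = 2.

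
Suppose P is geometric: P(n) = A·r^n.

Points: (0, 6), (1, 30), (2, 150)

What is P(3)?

Consecutive ratio: 30/6 = 5, and 150/30 = 5, so r = 5.
Then A·5^0 = 6 gives A = 6, and P(n) = 6·5^n.
P(3) = 6·5^3 = 750.

750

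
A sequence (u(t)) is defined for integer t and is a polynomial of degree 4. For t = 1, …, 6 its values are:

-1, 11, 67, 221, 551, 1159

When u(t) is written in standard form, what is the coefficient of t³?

-1

First differences: 12, 56, 154, 330, 608. Second differences: 44, 98, 176, 278. Third differences: 54, 78, 102. Fourth differences: 24, 24.
Level-4 differences are constant, so u has degree 4.
Fitting a degree-4 polynomial gives u(t) = t^4 - t³ + 3t² - 5t + 1.
The coefficient of t³ is -1.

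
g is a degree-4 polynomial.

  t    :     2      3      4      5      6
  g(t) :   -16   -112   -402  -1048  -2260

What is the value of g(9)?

-12112

Write g(t) = at^4 + bt³ + ct² + dt + e; the 5 given values yield a linear system in the 5 coefficients.
Solving, g(t) = -2t^4 + t³ + 4t² - 5t + 2.
Then g(9) = -12112.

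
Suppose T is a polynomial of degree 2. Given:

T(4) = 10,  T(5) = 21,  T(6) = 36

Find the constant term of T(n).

Write T(n) = an² + bn + c; the 3 given values yield a linear system in the 3 coefficients.
Solving, T(n) = 2n² - 7n + 6.
The constant term is T(0) = 6.

6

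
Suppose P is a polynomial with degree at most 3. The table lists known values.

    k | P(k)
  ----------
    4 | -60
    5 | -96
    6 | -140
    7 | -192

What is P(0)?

Write P(k) = ak³ + bk² + ck + d; the 4 given values yield a linear system in the 4 coefficients.
Solving, the leading coefficient vanishes, and P(k) = -4k² + 4.
The constant term is P(0) = 4.

4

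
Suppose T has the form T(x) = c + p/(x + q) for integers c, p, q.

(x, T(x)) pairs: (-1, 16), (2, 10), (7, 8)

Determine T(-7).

1

(T(x) − c)(x + q) = p for each data point; the three points give a linear system in c and q, then p follows.
Solving: c = 6, q = 3, p = 20, so T(x) = 6 + 20/(x + 3).
Then T(-7) = 6 + 20/(-4) = 1.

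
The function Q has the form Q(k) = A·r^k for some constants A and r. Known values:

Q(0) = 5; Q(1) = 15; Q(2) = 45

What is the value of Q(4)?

Consecutive ratio: 15/5 = 3, and 45/15 = 3, so r = 3.
Then A·3^0 = 5 gives A = 5, and Q(k) = 5·3^k.
Q(4) = 5·3^4 = 405.

405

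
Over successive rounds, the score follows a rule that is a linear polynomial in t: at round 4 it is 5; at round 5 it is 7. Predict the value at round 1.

-1

Write the value at t as Q(t).
Write Q(t) = at + b; the 2 given values yield a linear system in the 2 coefficients.
Solving, Q(t) = 2t - 3.
Then Q(1) = -1.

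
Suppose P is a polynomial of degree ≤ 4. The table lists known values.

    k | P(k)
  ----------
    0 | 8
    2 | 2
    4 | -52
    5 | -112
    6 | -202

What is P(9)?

-712

Write P(k) = ak^4 + bk³ + ck² + dk + e; the 5 given values yield a linear system in the 5 coefficients.
Solving, the leading coefficient vanishes, and P(k) = -k³ + k + 8.
Then P(9) = -712.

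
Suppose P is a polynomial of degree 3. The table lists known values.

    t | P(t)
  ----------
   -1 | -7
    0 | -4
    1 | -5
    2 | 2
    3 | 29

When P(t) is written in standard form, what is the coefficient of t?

-1

Write P(t) = at³ + bt² + ct + d; the 5 given values yield a linear system in the 4 coefficients.
Solving, P(t) = 2t³ - 2t² - t - 4.
The coefficient of t is -1.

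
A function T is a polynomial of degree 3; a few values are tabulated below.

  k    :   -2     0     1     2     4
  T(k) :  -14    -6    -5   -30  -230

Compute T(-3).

15

Write T(k) = ak³ + bk² + ck + d; the 5 given values yield a linear system in the 4 coefficients.
Solving, T(k) = -3k³ - 4k² + 8k - 6.
Then T(-3) = 15.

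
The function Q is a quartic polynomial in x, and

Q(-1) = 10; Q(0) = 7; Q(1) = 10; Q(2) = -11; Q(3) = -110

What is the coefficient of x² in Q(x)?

Write Q(x) = ax^4 + bx³ + cx² + dx + e; the 5 given values yield a linear system in the 5 coefficients.
Solving, Q(x) = -x^4 - 3x³ + 4x² + 3x + 7.
The coefficient of x² is 4.

4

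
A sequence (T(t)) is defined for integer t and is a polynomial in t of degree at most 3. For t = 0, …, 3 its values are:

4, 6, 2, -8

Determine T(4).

-24

Write T(t) = at³ + bt² + ct + d; the 4 given values yield a linear system in the 4 coefficients.
Solving, the leading coefficient vanishes, and T(t) = -3t² + 5t + 4.
Then T(4) = -24.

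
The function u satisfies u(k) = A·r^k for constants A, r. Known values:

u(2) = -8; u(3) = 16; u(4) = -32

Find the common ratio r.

-2

Consecutive ratio: 16/(-8) = -2, and -32/16 = -2, so r = -2.
Then A·(-2)^2 = -8 gives A = -2, and u(k) = -2·(-2)^k.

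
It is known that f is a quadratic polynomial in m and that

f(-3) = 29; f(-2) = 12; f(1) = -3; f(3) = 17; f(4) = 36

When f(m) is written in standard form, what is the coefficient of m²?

3

Write f(m) = am² + bm + c; the 5 given values yield a linear system in the 3 coefficients.
Solving, f(m) = 3m² - 2m - 4.
The coefficient of m² is 3.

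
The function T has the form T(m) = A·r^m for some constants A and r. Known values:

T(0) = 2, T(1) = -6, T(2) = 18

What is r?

Consecutive ratio: -6/2 = -3, and 18/(-6) = -3, so r = -3.
Then A·(-3)^0 = 2 gives A = 2, and T(m) = 2·(-3)^m.

-3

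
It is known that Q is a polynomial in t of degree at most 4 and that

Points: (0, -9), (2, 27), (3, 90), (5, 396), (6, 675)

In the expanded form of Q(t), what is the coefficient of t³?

Write Q(t) = at^4 + bt³ + ct² + dt + e; the 5 given values yield a linear system in the 5 coefficients.
Solving, the leading coefficient vanishes, and Q(t) = 3t³ + 6t - 9.
The coefficient of t³ is 3.

3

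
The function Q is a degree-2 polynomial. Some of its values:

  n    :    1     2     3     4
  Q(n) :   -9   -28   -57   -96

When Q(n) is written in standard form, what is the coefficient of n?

-4

First differences: -19, -29, -39. Second differences: -10, -10.
Level-2 differences are constant, so Q has degree 2.
Fitting a degree-2 polynomial gives Q(n) = -5n² - 4n.
The coefficient of n is -4.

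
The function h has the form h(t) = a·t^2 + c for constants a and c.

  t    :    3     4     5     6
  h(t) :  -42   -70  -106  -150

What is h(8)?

From h(3) = -42 and h(4) = -70: 9a + c = -42 and 16a + c = -70.
Subtracting: 7a = -28, so a = -4; then c = -42 − (-4)·9 = -6.
So h(t) = -4t² − 6, and h(8) = -262.

-262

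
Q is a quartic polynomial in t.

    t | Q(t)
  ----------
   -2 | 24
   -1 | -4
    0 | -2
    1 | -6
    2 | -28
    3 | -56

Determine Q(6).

First differences: -28, 2, -4, -22, -28. Second differences: 30, -6, -18, -6. Third differences: -36, -12, 12. Fourth differences: 24, 24.
Level-4 differences are constant, so Q has degree 4.
Fitting a degree-4 polynomial gives Q(t) = t^4 - 4t³ - 4t² + 3t - 2.
Then Q(6) = 304.

304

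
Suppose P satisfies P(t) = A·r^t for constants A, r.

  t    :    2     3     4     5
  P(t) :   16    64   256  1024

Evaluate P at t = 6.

4096

Consecutive ratio: 64/16 = 4, and 256/64 = 4, so r = 4.
Then A·4^2 = 16 gives A = 1, and P(t) = 1·4^t.
P(6) = 1·4^6 = 4096.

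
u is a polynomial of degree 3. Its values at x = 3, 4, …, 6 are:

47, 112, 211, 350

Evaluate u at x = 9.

Write u(x) = ax³ + bx² + cx + d; the 4 given values yield a linear system in the 4 coefficients.
Solving, u(x) = x³ + 5x² - 7x - 4.
Then u(9) = 1067.

1067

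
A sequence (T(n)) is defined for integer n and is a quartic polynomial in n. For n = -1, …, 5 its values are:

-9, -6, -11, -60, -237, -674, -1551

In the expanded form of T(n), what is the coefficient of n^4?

Write T(n) = an^4 + bn³ + cn² + dn + e; the 7 given values yield a linear system in the 5 coefficients.
Solving, T(n) = -2n^4 - 2n³ - 2n² + n - 6.
The coefficient of n^4 is -2.

-2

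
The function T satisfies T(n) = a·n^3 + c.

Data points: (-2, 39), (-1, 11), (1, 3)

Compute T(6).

-857

From T(-2) = 39 and T(-1) = 11: -8a + c = 39 and -1a + c = 11.
Subtracting: 7a = -28, so a = -4; then c = 39 − (-4)·(-8) = 7.
So T(n) = -4n³ + 7, and T(6) = -857.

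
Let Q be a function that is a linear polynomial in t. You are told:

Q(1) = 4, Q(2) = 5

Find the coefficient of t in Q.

Write Q(t) = at + b; the 2 given values yield a linear system in the 2 coefficients.
Solving, Q(t) = t + 3.
The coefficient of t is 1.

1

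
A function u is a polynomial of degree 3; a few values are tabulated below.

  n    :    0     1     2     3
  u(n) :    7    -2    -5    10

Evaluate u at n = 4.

55

Write u(n) = an³ + bn² + cn + d; the 4 given values yield a linear system in the 4 coefficients.
Solving, u(n) = 2n³ - 3n² - 8n + 7.
Then u(4) = 55.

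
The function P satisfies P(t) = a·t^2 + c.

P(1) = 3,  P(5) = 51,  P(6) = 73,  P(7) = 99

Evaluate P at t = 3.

19

From P(1) = 3 and P(5) = 51: 1a + c = 3 and 25a + c = 51.
Subtracting: 24a = 48, so a = 2; then c = 3 − 2·1 = 1.
So P(t) = 2t² + 1, and P(3) = 19.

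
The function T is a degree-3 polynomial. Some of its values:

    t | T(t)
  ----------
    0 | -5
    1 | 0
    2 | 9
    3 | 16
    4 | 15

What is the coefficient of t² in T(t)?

5

First differences: 5, 9, 7, -1. Second differences: 4, -2, -8. Third differences: -6, -6.
Level-3 differences are constant, so T has degree 3.
Fitting a degree-3 polynomial gives T(t) = -t³ + 5t² + t - 5.
The coefficient of t² is 5.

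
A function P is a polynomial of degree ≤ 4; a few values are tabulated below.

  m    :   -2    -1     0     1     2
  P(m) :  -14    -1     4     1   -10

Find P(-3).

First differences: 13, 5, -3, -11. Second differences: -8, -8, -8.
Level-2 differences are constant, so P has degree 2.
Fitting a degree-2 polynomial gives P(m) = -4m² + m + 4.
Then P(-3) = -35.

-35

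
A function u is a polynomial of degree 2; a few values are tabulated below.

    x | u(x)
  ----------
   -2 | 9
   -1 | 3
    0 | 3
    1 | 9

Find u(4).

63

Write u(x) = ax² + bx + c; the 4 given values yield a linear system in the 3 coefficients.
Solving, u(x) = 3x² + 3x + 3.
Then u(4) = 63.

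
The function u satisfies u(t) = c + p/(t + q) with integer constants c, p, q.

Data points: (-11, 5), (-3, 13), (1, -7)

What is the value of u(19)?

2

(u(t) − c)(t + q) = p for each data point; the three points give a linear system in c and q, then p follows.
Solving: c = 3, q = 1, p = -20, so u(t) = 3 − 20/(t + 1).
Then u(19) = 3 − 20/20 = 2.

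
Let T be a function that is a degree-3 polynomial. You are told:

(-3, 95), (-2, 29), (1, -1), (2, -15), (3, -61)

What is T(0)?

Write T(t) = at³ + bt² + ct + d; the 5 given values yield a linear system in the 4 coefficients.
Solving, T(t) = -3t³ + 2t² + t - 1.
The constant term is T(0) = -1.

-1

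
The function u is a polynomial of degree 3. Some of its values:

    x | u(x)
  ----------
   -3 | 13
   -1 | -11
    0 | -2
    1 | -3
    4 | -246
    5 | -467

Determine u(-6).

Write u(x) = ax³ + bx² + cx + d; the 6 given values yield a linear system in the 4 coefficients.
Solving, u(x) = -3x³ - 5x² + 7x - 2.
Then u(-6) = 424.

424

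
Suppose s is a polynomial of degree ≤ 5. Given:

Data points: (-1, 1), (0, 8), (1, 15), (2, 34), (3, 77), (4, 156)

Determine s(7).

Write s(t) = at^5 + bt^4 + ct³ + dt² + et + p; the 6 given values yield a linear system in the 6 coefficients.
Solving, the top 2 coefficients vanish, and s(t) = 2t³ + 5t + 8.
Then s(7) = 729.

729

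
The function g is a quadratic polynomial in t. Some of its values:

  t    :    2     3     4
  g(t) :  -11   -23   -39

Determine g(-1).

1

Write g(t) = at² + bt + c; the 3 given values yield a linear system in the 3 coefficients.
Solving, g(t) = -2t² - 2t + 1.
Then g(-1) = 1.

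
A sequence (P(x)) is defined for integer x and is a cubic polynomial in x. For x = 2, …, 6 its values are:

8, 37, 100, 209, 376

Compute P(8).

Write P(x) = ax³ + bx² + cx + d; the 5 given values yield a linear system in the 4 coefficients.
Solving, P(x) = 2x³ - x² - 4x + 4.
Then P(8) = 932.

932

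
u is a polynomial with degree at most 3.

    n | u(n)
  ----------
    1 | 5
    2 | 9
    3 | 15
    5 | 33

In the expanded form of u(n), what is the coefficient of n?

Write u(n) = an³ + bn² + cn + d; the 4 given values yield a linear system in the 4 coefficients.
Solving, the leading coefficient vanishes, and u(n) = n² + n + 3.
The coefficient of n is 1.

1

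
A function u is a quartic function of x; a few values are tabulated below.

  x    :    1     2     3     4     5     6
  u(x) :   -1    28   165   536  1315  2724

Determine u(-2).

First differences: 29, 137, 371, 779, 1409. Second differences: 108, 234, 408, 630. Third differences: 126, 174, 222. Fourth differences: 48, 48.
Level-4 differences are constant, so u has degree 4.
Fitting a degree-4 polynomial gives u(x) = 2x^4 + x³ - 2x² - 2x.
Then u(-2) = 20.

20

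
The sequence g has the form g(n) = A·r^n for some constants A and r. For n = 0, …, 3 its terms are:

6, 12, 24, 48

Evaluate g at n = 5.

192

Consecutive ratio: 12/6 = 2, and 24/12 = 2, so r = 2.
Then A·2^0 = 6 gives A = 6, and g(n) = 6·2^n.
g(5) = 6·2^5 = 192.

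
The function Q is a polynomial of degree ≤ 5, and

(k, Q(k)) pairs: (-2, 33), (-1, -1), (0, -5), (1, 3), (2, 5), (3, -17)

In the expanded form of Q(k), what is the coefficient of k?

First differences: -34, -4, 8, 2, -22. Second differences: 30, 12, -6, -24. Third differences: -18, -18, -18.
Level-3 differences are constant, so Q has degree 3.
Fitting a degree-3 polynomial gives Q(k) = -3k³ + 6k² + 5k - 5.
The coefficient of k is 5.

5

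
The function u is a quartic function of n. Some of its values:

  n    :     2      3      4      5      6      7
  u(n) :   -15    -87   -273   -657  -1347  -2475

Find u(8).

First differences: -72, -186, -384, -690, -1128. Second differences: -114, -198, -306, -438. Third differences: -84, -108, -132. Fourth differences: -24, -24.
Level-4 differences are constant, so u has degree 4.
Fitting a degree-4 polynomial gives u(n) = -n^4 - 2n² + 3n + 3.
Then u(8) = -4197.

-4197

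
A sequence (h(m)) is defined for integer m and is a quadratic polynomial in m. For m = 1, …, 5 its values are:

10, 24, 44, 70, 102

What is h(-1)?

0

First differences: 14, 20, 26, 32. Second differences: 6, 6, 6.
Level-2 differences are constant, so h has degree 2.
Fitting a degree-2 polynomial gives h(m) = 3m² + 5m + 2.
Then h(-1) = 0.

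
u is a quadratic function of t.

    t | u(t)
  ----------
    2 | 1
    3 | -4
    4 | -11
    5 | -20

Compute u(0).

5

First differences: -5, -7, -9. Second differences: -2, -2.
Level-2 differences are constant, so u has degree 2.
Fitting a degree-2 polynomial gives u(t) = -t² + 5.
Then u(0) = 5.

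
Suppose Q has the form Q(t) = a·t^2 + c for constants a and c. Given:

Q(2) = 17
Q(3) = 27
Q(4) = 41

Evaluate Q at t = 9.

From Q(2) = 17 and Q(3) = 27: 4a + c = 17 and 9a + c = 27.
Subtracting: 5a = 10, so a = 2; then c = 17 − 2·4 = 9.
So Q(t) = 2t² + 9, and Q(9) = 171.

171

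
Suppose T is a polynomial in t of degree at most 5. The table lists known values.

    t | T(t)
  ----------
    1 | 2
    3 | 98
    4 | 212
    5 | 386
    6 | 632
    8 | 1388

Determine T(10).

2576

Write T(t) = at^5 + bt^4 + ct³ + dt² + et + p; the 6 given values yield a linear system in the 6 coefficients.
Solving, the top 2 coefficients vanish, and T(t) = 2t³ + 6t² - 2t - 4.
Then T(10) = 2576.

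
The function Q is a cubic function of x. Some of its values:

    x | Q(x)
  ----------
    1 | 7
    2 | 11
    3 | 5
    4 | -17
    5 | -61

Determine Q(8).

-385

First differences: 4, -6, -22, -44. Second differences: -10, -16, -22. Third differences: -6, -6.
Level-3 differences are constant, so Q has degree 3.
Fitting a degree-3 polynomial gives Q(x) = -x³ + x² + 8x - 1.
Then Q(8) = -385.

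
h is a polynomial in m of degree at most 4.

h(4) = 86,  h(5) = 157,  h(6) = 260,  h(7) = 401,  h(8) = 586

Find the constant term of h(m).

First differences: 71, 103, 141, 185. Second differences: 32, 38, 44. Third differences: 6, 6.
Level-3 differences are constant, so h has degree 3.
Fitting a degree-3 polynomial gives h(m) = m³ + m² + m + 2.
The constant term is h(0) = 2.

2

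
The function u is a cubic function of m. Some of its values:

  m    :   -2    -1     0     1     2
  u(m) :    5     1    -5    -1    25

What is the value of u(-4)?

First differences: -4, -6, 4, 26. Second differences: -2, 10, 22. Third differences: 12, 12.
Level-3 differences are constant, so u has degree 3.
Fitting a degree-3 polynomial gives u(m) = 2m³ + 5m² - 3m - 5.
Then u(-4) = -41.

-41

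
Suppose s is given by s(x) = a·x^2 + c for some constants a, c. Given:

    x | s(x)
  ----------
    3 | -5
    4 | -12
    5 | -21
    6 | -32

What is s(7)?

-45

From s(3) = -5 and s(4) = -12: 9a + c = -5 and 16a + c = -12.
Subtracting: 7a = -7, so a = -1; then c = -5 − (-1)·9 = 4.
So s(x) = -1x² + 4, and s(7) = -45.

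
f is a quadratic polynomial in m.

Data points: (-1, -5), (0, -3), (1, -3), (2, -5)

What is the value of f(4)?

-15

First differences: 2, 0, -2. Second differences: -2, -2.
Level-2 differences are constant, so f has degree 2.
Fitting a degree-2 polynomial gives f(m) = -m² + m - 3.
Then f(4) = -15.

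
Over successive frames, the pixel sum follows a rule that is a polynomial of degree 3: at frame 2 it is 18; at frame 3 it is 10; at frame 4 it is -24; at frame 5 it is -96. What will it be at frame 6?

Write the value at k as g(k).
Write g(k) = ak³ + bk² + ck + d; the 4 given values yield a linear system in the 4 coefficients.
Solving, g(k) = -2k³ + 5k² + 5k + 4.
Then g(6) = -218.

-218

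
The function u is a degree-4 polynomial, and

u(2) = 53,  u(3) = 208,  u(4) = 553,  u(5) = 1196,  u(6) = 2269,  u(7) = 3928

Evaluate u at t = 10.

First differences: 155, 345, 643, 1073, 1659. Second differences: 190, 298, 430, 586. Third differences: 108, 132, 156. Fourth differences: 24, 24.
Level-4 differences are constant, so u has degree 4.
Fitting a degree-4 polynomial gives u(t) = t^4 + 4t³ + 4t² - 6t + 1.
Then u(10) = 14341.

14341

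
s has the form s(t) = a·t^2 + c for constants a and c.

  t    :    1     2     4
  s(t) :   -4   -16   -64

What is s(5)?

-100

From s(1) = -4 and s(2) = -16: 1a + c = -4 and 4a + c = -16.
Subtracting: 3a = -12, so a = -4; then c = -4 − (-4)·1 = 0.
So s(t) = -4t² + 0, and s(5) = -100.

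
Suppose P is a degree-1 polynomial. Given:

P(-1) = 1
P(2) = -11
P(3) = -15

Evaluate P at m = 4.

-19

Write P(m) = am + b; the 3 given values yield a linear system in the 2 coefficients.
Solving, P(m) = -4m - 3.
Then P(4) = -19.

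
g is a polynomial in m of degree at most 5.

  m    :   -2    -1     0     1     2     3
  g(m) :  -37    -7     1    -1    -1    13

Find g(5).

First differences: 30, 8, -2, 0, 14. Second differences: -22, -10, 2, 14. Third differences: 12, 12, 12.
Level-3 differences are constant, so g has degree 3.
Fitting a degree-3 polynomial gives g(m) = 2m³ - 5m² + m + 1.
Then g(5) = 131.

131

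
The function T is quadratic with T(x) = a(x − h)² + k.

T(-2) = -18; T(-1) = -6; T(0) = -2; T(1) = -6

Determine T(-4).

-66

First differences 12, 4, -4; second difference -8 = 2a, so a = -4.
Expanding, the x-coefficient is −2ah = 8h; matching it to the data gives h = 0, and then k = -2.
So T(x) = -4(x + 0)² − 2.
T(-4) = -4·(-4)² − 2 = -66.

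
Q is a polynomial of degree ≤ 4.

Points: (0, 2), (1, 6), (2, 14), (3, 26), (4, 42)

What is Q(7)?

Write Q(t) = at^4 + bt³ + ct² + dt + e; the 5 given values yield a linear system in the 5 coefficients.
Solving, the top 2 coefficients vanish, and Q(t) = 2t² + 2t + 2.
Then Q(7) = 114.

114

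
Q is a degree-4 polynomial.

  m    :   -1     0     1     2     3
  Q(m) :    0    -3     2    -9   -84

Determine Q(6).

-1533

Write Q(m) = am^4 + bm³ + cm² + dm + e; the 5 given values yield a linear system in the 5 coefficients.
Solving, Q(m) = -m^4 - 2m³ + 5m² + 3m - 3.
Then Q(6) = -1533.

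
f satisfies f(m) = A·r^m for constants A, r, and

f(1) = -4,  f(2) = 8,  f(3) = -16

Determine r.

Consecutive ratio: 8/(-4) = -2, and -16/8 = -2, so r = -2.
Then A·(-2)^1 = -4 gives A = 2, and f(m) = 2·(-2)^m.

-2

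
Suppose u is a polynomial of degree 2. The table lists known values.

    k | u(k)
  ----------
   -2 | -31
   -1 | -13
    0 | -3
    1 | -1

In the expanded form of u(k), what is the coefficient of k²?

Write u(k) = ak² + bk + c; the 4 given values yield a linear system in the 3 coefficients.
Solving, u(k) = -4k² + 6k - 3.
The coefficient of k² is -4.

-4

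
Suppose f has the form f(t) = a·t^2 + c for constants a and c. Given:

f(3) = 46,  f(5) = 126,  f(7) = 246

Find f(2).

21

From f(3) = 46 and f(5) = 126: 9a + c = 46 and 25a + c = 126.
Subtracting: 16a = 80, so a = 5; then c = 46 − 5·9 = 1.
So f(t) = 5t² + 1, and f(2) = 21.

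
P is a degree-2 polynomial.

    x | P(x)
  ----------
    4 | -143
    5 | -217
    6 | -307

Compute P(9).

-673

Write P(x) = ax² + bx + c; the 3 given values yield a linear system in the 3 coefficients.
Solving, P(x) = -8x² - 2x - 7.
Then P(9) = -673.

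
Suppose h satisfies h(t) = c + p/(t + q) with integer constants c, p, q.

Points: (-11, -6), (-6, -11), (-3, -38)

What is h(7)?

(h(t) − c)(t + q) = p for each data point; the three points give a linear system in c and q, then p follows.
Solving: c = -2, q = 2, p = 36, so h(t) = -2 + 36/(t + 2).
Then h(7) = -2 + 36/9 = 2.

2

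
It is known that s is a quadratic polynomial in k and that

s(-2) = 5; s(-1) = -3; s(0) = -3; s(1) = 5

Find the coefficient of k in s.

4

First differences: -8, 0, 8. Second differences: 8, 8.
Level-2 differences are constant, so s has degree 2.
Fitting a degree-2 polynomial gives s(k) = 4k² + 4k - 3.
The coefficient of k is 4.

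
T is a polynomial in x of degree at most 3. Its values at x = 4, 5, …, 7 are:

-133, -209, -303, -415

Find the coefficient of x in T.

Write T(x) = ax³ + bx² + cx + d; the 4 given values yield a linear system in the 4 coefficients.
Solving, the leading coefficient vanishes, and T(x) = -9x² + 5x - 9.
The coefficient of x is 5.

5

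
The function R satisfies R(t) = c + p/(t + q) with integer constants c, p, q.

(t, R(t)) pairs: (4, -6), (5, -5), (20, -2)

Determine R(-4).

(R(t) − c)(t + q) = p for each data point; the three points give a linear system in c and q, then p follows.
Solving: c = -1, q = 0, p = -20, so R(t) = -1 − 20/(t + 0).
Then R(-4) = -1 − 20/(-4) = 4.

4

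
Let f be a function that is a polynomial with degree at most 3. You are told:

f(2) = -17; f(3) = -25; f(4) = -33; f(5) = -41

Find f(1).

Write f(x) = ax³ + bx² + cx + d; the 4 given values yield a linear system in the 4 coefficients.
Solving, the top 2 coefficients vanish, and f(x) = -8x - 1.
Then f(1) = -9.

-9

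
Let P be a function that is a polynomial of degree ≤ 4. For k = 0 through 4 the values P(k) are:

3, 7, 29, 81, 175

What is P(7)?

829

First differences: 4, 22, 52, 94. Second differences: 18, 30, 42. Third differences: 12, 12.
Level-3 differences are constant, so P has degree 3.
Fitting a degree-3 polynomial gives P(k) = 2k³ + 3k² - k + 3.
Then P(7) = 829.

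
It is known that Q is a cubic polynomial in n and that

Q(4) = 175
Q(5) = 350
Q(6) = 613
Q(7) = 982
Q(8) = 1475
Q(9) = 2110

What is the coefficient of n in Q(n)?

1

Write Q(n) = an³ + bn² + cn + d; the 6 given values yield a linear system in the 4 coefficients.
Solving, Q(n) = 3n³ - n² + n - 5.
The coefficient of n is 1.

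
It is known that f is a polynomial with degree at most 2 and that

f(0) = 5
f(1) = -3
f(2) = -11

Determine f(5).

Write f(n) = an² + bn + c; the 3 given values yield a linear system in the 3 coefficients.
Solving, the leading coefficient vanishes, and f(n) = -8n + 5.
Then f(5) = -35.

-35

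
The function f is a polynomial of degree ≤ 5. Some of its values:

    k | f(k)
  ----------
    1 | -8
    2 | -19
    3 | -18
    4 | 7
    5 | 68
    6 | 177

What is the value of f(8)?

First differences: -11, 1, 25, 61, 109. Second differences: 12, 24, 36, 48. Third differences: 12, 12, 12.
Level-3 differences are constant, so f has degree 3.
Fitting a degree-3 polynomial gives f(k) = 2k³ - 6k² - 7k + 3.
Then f(8) = 587.

587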